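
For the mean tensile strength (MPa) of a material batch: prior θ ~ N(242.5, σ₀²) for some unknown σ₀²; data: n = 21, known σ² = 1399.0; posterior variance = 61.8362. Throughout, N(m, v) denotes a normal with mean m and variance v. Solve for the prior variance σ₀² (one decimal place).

σ₀² = 861.3

For the Normal–Normal model with known σ², precisions add: τ_n = τ₀ + n/σ².
So 1/σ₀² = 1/61.8362 − 21/1399.0 = 0.016172 − 0.015011 = 0.001161.
Hence σ₀² = 1/0.001161 ≈ 861.3.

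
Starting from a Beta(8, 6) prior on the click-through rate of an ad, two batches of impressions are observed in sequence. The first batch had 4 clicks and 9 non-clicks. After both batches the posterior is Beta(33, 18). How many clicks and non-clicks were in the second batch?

Because Beta–binomial updating is additive in the counts, the combined data contributed (α_post−α_prior, β_post−β_prior) successes and failures.
Total across both batches: 33−8=25 clicks, 18−6=12 non-clicks.
Subtract the first batch: 25−4=21 clicks and 12−9=3 non-clicks.

21 clicks and 3 non-clicks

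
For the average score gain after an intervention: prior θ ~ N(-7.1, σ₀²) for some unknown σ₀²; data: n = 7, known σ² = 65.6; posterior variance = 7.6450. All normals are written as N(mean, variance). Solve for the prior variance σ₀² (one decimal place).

Posterior precision equals prior precision plus data precision: 1/σ_n² = 1/σ₀² + n/σ².
So 1/σ₀² = 1/7.6450 − 7/65.6 = 0.130804 − 0.106707 = 0.024097.
Hence σ₀² = 1/0.024097 ≈ 41.5.

σ₀² = 41.5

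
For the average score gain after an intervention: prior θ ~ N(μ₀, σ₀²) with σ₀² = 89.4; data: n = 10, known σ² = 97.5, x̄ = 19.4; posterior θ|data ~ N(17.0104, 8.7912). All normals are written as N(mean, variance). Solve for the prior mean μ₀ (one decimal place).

With known observation variance, the Normal–Normal posterior has precision τ_n = τ₀ + n/σ² and mean μ_n = (τ₀μ₀ + (n/σ²)x̄)/τ_n.
Here τ₀ = 1/89.4 = 0.011186 and τ_data = 10/97.5 = 0.102564, so τ_n = 0.113750.
Rearranging for μ₀: μ₀ = (μ_n·τ_n − τ_data·x̄)/τ₀ = (17.0104·0.113750 − 0.102564·19.4) / 0.011186 = -0.054809/0.011186 ≈ -4.9.

μ₀ = -4.9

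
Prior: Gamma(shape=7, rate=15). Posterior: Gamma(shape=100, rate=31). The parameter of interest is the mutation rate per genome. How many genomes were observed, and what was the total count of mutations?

Gamma–Poisson conjugacy: posterior shape = α + Σxᵢ, posterior rate = β + n.
Matching: Σxᵢ = 100 − 7 = 93 and n = 31 − 15 = 16.

n = 16 genomes with total 93 mutations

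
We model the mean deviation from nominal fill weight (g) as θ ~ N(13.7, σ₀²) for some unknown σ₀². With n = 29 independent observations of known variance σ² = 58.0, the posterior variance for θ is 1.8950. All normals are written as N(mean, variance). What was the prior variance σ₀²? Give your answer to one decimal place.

σ₀² = 36.1

For the Normal–Normal model with known σ², precisions add: τ_n = τ₀ + n/σ².
So 1/σ₀² = 1/1.8950 − 29/58.0 = 0.527704 − 0.500000 = 0.027704.
Hence σ₀² = 1/0.027704 ≈ 36.1.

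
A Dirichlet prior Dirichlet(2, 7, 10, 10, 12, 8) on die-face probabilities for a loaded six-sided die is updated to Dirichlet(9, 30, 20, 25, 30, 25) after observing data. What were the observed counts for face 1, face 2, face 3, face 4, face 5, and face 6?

For a Dirichlet(α) prior with multinomial counts c, the posterior is Dirichlet(α + c) componentwise.
Counts are posterior − prior componentwise: 9−2=7, 30−7=23, 20−10=10, 25−10=15, 30−12=18, 25−8=17.

counts (7, 23, 10, 15, 18, 17)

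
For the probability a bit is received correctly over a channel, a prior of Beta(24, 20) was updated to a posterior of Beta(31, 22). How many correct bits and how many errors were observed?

7 correct bits and 2 errors

Under Beta–binomial conjugacy the posterior parameters are (α+s, β+f).
Match parameters: s=31−24=7, f=22−20=2.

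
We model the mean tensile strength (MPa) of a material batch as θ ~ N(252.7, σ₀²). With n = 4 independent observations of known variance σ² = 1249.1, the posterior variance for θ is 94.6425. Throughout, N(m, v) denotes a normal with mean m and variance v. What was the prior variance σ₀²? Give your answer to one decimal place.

Posterior precision equals prior precision plus data precision: 1/σ_n² = 1/σ₀² + n/σ².
So 1/σ₀² = 1/94.6425 − 4/1249.1 = 0.010566 − 0.003202 = 0.007364.
Hence σ₀² = 1/0.007364 ≈ 135.8.

σ₀² = 135.8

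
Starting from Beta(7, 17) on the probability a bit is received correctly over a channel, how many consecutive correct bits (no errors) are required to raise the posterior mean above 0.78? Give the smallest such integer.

k = 54

After k correct bits and 0 errors the posterior is Beta(7+k, 17), with mean (7+k)/(7+17+k).
Set (7+k)/(24+k) > 0.78 and solve: k > (0.78·24 − 7)/(1 − 0.78) = 53.273.
The smallest integer exceeding 53.273 is 54.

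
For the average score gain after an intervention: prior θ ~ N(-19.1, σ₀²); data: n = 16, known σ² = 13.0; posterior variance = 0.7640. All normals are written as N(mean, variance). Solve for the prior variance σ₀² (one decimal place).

σ₀² = 12.8

For the Normal–Normal model with known σ², precisions add: τ_n = τ₀ + n/σ².
So 1/σ₀² = 1/0.7640 − 16/13.0 = 1.308901 − 1.230769 = 0.078132.
Hence σ₀² = 1/0.078132 ≈ 12.8.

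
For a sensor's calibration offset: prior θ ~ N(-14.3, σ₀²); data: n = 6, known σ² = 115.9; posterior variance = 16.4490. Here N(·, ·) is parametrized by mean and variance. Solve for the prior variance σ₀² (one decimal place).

Posterior precision equals prior precision plus data precision: 1/σ_n² = 1/σ₀² + n/σ².
So 1/σ₀² = 1/16.4490 − 6/115.9 = 0.060794 − 0.051769 = 0.009025.
Hence σ₀² = 1/0.009025 ≈ 110.8.

σ₀² = 110.8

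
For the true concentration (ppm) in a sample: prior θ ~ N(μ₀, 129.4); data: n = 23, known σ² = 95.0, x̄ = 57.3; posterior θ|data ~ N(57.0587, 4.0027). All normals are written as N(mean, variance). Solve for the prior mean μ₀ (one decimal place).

With known observation variance, the Normal–Normal posterior has precision τ_n = τ₀ + n/σ² and mean μ_n = (τ₀μ₀ + (n/σ²)x̄)/τ_n.
Here τ₀ = 1/129.4 = 0.007728 and τ_data = 23/95.0 = 0.242105, so τ_n = 0.249833.
Rearranging for μ₀: μ₀ = (μ_n·τ_n − τ_data·x̄)/τ₀ = (57.0587·0.249833 − 0.242105·57.3) / 0.007728 = 0.382530/0.007728 ≈ 49.5.

μ₀ = 49.5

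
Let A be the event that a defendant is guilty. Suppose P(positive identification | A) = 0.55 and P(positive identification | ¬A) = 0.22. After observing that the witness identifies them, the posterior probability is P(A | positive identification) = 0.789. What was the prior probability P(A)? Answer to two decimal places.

In odds form, posterior odds = prior odds × likelihood ratio, so prior odds = posterior odds ÷ LR.
Posterior odds = 0.789/(1−0.789) = 3.7393. LR = 0.55/0.22 = 2.5000.
Prior odds = 3.7393/2.5000 = 1.4957, so P(A) = 1.4957/(1+1.4957) ≈ 0.60.

P(A) = 0.60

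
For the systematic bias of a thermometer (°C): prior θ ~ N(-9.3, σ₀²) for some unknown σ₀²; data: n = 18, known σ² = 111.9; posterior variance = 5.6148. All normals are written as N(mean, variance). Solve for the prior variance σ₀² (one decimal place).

Posterior precision equals prior precision plus data precision: 1/σ_n² = 1/σ₀² + n/σ².
So 1/σ₀² = 1/5.6148 − 18/111.9 = 0.178101 − 0.160858 = 0.017243.
Hence σ₀² = 1/0.017243 ≈ 58.0.

σ₀² = 58.0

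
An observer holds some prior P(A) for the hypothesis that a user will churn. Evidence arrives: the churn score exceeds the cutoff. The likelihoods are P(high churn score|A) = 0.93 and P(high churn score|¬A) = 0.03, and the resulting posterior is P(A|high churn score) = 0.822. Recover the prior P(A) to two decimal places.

Bayes' rule in odds form gives O(A|E) = O(A)·[P(E|A)/P(E|¬A)], hence O(A) = O(A|E)/LR.
Posterior odds = 0.822/(1−0.822) = 4.6180. LR = 0.93/0.03 = 31.0000.
Prior odds = 4.6180/31.0000 = 0.1490, so P(A) = 0.1490/(1+0.1490) ≈ 0.13.

P(A) = 0.13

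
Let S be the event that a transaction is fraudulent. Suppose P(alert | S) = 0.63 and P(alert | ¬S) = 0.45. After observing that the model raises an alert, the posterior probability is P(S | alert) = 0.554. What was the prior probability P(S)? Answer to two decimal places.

P(S) = 0.47

In odds form, posterior odds = prior odds × likelihood ratio, so prior odds = posterior odds ÷ LR.
Posterior odds = 0.554/(1−0.554) = 1.2422. LR = 0.63/0.45 = 1.4000.
Prior odds = 1.2422/1.4000 = 0.8873, so P(S) = 0.8873/(1+0.8873) ≈ 0.47.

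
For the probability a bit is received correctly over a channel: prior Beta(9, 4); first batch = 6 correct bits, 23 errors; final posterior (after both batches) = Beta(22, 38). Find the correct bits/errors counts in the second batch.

Sequential conjugate updates are equivalent to a single update on the pooled data, so total successes = posterior α − prior α and total failures = posterior β − prior β.
Total across both batches: 22−9=13 correct bits, 38−4=34 errors.
Subtract the first batch: 13−6=7 correct bits and 34−23=11 errors.

7 correct bits and 11 errors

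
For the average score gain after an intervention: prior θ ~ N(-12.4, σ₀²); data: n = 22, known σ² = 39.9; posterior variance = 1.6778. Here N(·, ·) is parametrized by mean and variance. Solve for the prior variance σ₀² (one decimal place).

σ₀² = 22.4

For the Normal–Normal model with known σ², precisions add: τ_n = τ₀ + n/σ².
So 1/σ₀² = 1/1.6778 − 22/39.9 = 0.596019 − 0.551378 = 0.044641.
Hence σ₀² = 1/0.044641 ≈ 22.4.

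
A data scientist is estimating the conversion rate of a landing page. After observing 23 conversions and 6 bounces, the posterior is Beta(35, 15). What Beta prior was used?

Under Beta–binomial conjugacy the posterior parameters are (α+s, β+f).
Subtract the data counts: 35−23=12, 15−6=9.

Beta(12, 9)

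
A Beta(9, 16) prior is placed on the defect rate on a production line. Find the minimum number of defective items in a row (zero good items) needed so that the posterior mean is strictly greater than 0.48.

After k defective items and 0 good items the posterior is Beta(9+k, 16), with mean (9+k)/(9+16+k).
Set (9+k)/(25+k) > 0.48 and solve: k > (0.48·25 − 9)/(1 − 0.48) = 5.769.
The smallest integer exceeding 5.769 is 6.

k = 6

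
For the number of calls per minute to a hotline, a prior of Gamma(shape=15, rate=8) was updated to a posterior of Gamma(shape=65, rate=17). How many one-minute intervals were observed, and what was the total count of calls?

A Gamma(α, β) prior (rate parametrization) on a Poisson rate with n observations summing to S gives posterior Gamma(α+S, β+n).
Matching: Σxᵢ = 65 − 15 = 50 and n = 17 − 8 = 9.

n = 9 one-minute intervals with total 50 calls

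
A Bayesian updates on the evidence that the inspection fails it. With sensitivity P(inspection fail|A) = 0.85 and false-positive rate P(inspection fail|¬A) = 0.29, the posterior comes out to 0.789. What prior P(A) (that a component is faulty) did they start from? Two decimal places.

Bayes' rule in odds form gives O(A|E) = O(A)·[P(E|A)/P(E|¬A)], hence O(A) = O(A|E)/LR.
Posterior odds = 0.789/(1−0.789) = 3.7393. LR = 0.85/0.29 = 2.9310.
Prior odds = 3.7393/2.9310 = 1.2758, so P(A) = 1.2758/(1+1.2758) ≈ 0.56.

P(A) = 0.56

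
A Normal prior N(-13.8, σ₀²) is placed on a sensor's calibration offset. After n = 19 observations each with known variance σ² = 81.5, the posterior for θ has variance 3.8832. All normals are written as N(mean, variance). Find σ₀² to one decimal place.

For the Normal–Normal model with known σ², precisions add: τ_n = τ₀ + n/σ².
So 1/σ₀² = 1/3.8832 − 19/81.5 = 0.257520 − 0.233129 = 0.024391.
Hence σ₀² = 1/0.024391 ≈ 41.0.

σ₀² = 41.0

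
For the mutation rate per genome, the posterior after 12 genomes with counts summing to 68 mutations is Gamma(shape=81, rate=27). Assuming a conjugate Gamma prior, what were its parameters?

Gamma–Poisson conjugacy: posterior shape = α + Σxᵢ, posterior rate = β + n.
So α = 81 − 68 = 13 and β = 27 − 12 = 15.

Gamma(shape=13, rate=15)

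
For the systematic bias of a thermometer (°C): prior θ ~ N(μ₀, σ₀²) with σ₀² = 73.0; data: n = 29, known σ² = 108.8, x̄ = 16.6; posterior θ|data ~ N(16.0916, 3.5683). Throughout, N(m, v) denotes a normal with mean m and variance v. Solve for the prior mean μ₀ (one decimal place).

The posterior mean is a precision-weighted average: μ_n = (τ₀μ₀ + τ_data·x̄)/(τ₀+τ_data), with τ₀=1/σ₀² and τ_data=n/σ².
Here τ₀ = 1/73.0 = 0.013699 and τ_data = 29/108.8 = 0.266544, so τ_n = 0.280243.
Rearranging for μ₀: μ₀ = (μ_n·τ_n − τ_data·x̄)/τ₀ = (16.0916·0.280243 − 0.266544·16.6) / 0.013699 = 0.084928/0.013699 ≈ 6.2.

μ₀ = 6.2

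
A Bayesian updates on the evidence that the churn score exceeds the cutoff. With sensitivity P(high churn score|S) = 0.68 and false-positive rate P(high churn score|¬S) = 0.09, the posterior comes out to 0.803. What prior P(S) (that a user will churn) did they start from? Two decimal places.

In odds form, posterior odds = prior odds × likelihood ratio, so prior odds = posterior odds ÷ LR.
Posterior odds = 0.803/(1−0.803) = 4.0761. LR = 0.68/0.09 = 7.5556.
Prior odds = 4.0761/7.5556 = 0.5395, so P(S) = 0.5395/(1+0.5395) ≈ 0.35.

P(S) = 0.35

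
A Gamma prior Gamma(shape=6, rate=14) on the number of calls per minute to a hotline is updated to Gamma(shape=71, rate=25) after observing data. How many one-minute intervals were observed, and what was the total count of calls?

n = 11 one-minute intervals with total 65 calls

Gamma–Poisson conjugacy: posterior shape = α + Σxᵢ, posterior rate = β + n.
Matching: Σxᵢ = 71 − 6 = 65 and n = 25 − 14 = 11.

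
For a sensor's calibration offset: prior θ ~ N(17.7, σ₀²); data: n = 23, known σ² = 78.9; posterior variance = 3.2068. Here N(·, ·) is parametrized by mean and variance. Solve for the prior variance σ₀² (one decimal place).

σ₀² = 49.2

Posterior precision equals prior precision plus data precision: 1/σ_n² = 1/σ₀² + n/σ².
So 1/σ₀² = 1/3.2068 − 23/78.9 = 0.311837 − 0.291508 = 0.020329.
Hence σ₀² = 1/0.020329 ≈ 49.2.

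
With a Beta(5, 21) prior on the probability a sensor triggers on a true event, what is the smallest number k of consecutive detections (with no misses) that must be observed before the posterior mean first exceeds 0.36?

After k detections and 0 misses the posterior is Beta(5+k, 21), with mean (5+k)/(5+21+k).
Set (5+k)/(26+k) > 0.36 and solve: k > (0.36·26 − 5)/(1 − 0.36) = 6.812.
The smallest integer exceeding 6.812 is 7.

k = 7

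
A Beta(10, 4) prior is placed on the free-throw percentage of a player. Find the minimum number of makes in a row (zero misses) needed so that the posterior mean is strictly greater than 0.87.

After k makes and 0 misses the posterior is Beta(10+k, 4), with mean (10+k)/(10+4+k).
Set (10+k)/(14+k) > 0.87 and solve: k > (0.87·14 − 10)/(1 − 0.87) = 16.769.
The smallest integer exceeding 16.769 is 17.

k = 17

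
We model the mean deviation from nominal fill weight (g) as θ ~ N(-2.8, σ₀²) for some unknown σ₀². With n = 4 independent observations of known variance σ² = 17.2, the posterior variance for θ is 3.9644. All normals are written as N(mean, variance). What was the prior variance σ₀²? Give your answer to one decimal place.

σ₀² = 50.8

For the Normal–Normal model with known σ², precisions add: τ_n = τ₀ + n/σ².
So 1/σ₀² = 1/3.9644 − 4/17.2 = 0.252245 − 0.232558 = 0.019687.
Hence σ₀² = 1/0.019687 ≈ 50.8.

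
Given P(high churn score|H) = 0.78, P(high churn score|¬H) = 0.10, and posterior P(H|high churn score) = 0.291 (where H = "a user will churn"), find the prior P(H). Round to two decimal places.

Bayes' rule in odds form gives O(H|E) = O(H)·[P(E|H)/P(E|¬H)], hence O(H) = O(H|E)/LR.
Posterior odds = 0.291/(1−0.291) = 0.4104. LR = 0.78/0.10 = 7.8000.
Prior odds = 0.4104/7.8000 = 0.0526, so P(H) = 0.0526/(1+0.0526) ≈ 0.05.

P(H) = 0.05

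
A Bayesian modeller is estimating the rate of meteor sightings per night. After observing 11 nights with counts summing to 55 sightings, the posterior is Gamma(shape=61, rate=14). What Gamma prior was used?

A Gamma(α, β) prior (rate parametrization) on a Poisson rate with n observations summing to S gives posterior Gamma(α+S, β+n).
So α = 61 − 55 = 6 and β = 14 − 11 = 3.

Gamma(shape=6, rate=3)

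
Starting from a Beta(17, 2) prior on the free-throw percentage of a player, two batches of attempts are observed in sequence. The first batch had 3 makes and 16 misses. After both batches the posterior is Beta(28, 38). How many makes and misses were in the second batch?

8 makes and 20 misses

Because Beta–binomial updating is additive in the counts, the combined data contributed (α_post−α_prior, β_post−β_prior) successes and failures.
Total across both batches: 28−17=11 makes, 38−2=36 misses.
Subtract the first batch: 11−3=8 makes and 36−16=20 misses.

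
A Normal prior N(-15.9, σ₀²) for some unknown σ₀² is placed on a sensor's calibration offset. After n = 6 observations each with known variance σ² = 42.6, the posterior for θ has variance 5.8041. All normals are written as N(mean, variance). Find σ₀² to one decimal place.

σ₀² = 31.8

Posterior precision equals prior precision plus data precision: 1/σ_n² = 1/σ₀² + n/σ².
So 1/σ₀² = 1/5.8041 − 6/42.6 = 0.172292 − 0.140845 = 0.031447.
Hence σ₀² = 1/0.031447 ≈ 31.8.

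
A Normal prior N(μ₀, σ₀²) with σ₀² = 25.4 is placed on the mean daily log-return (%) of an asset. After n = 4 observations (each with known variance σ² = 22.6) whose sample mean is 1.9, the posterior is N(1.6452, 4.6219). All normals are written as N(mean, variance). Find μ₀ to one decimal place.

μ₀ = 0.5

With known observation variance, the Normal–Normal posterior has precision τ_n = τ₀ + n/σ² and mean μ_n = (τ₀μ₀ + (n/σ²)x̄)/τ_n.
Here τ₀ = 1/25.4 = 0.039370 and τ_data = 4/22.6 = 0.176991, so τ_n = 0.216361.
Rearranging for μ₀: μ₀ = (μ_n·τ_n − τ_data·x̄)/τ₀ = (1.6452·0.216361 − 0.176991·1.9) / 0.039370 = 0.019674/0.039370 ≈ 0.5.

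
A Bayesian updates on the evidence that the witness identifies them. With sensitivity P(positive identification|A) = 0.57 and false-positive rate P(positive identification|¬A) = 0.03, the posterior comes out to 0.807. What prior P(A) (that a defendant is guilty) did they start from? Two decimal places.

P(A) = 0.18

Bayes' rule in odds form gives O(A|E) = O(A)·[P(E|A)/P(E|¬A)], hence O(A) = O(A|E)/LR.
Posterior odds = 0.807/(1−0.807) = 4.1813. LR = 0.57/0.03 = 19.0000.
Prior odds = 4.1813/19.0000 = 0.2201, so P(A) = 0.2201/(1+0.2201) ≈ 0.18.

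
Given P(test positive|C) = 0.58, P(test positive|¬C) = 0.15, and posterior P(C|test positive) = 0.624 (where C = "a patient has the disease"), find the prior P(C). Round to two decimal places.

P(C) = 0.30

Bayes' rule in odds form gives O(C|E) = O(C)·[P(E|C)/P(E|¬C)], hence O(C) = O(C|E)/LR.
Posterior odds = 0.624/(1−0.624) = 1.6596. LR = 0.58/0.15 = 3.8667.
Prior odds = 1.6596/3.8667 = 0.4292, so P(C) = 0.4292/(1+0.4292) ≈ 0.30.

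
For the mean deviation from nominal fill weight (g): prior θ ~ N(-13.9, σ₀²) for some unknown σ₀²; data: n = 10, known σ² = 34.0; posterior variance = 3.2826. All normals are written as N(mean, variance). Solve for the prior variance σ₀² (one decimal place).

Posterior precision equals prior precision plus data precision: 1/σ_n² = 1/σ₀² + n/σ².
So 1/σ₀² = 1/3.2826 − 10/34.0 = 0.304637 − 0.294118 = 0.010519.
Hence σ₀² = 1/0.010519 ≈ 95.1.

σ₀² = 95.1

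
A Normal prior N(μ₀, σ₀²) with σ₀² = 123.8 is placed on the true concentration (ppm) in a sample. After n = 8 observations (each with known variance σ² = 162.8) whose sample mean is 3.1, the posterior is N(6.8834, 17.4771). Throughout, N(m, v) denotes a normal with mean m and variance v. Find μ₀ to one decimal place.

μ₀ = 29.9

With known observation variance, the Normal–Normal posterior has precision τ_n = τ₀ + n/σ² and mean μ_n = (τ₀μ₀ + (n/σ²)x̄)/τ_n.
Here τ₀ = 1/123.8 = 0.008078 and τ_data = 8/162.8 = 0.049140, so τ_n = 0.057218.
Rearranging for μ₀: μ₀ = (μ_n·τ_n − τ_data·x̄)/τ₀ = (6.8834·0.057218 − 0.049140·3.1) / 0.008078 = 0.241520/0.008078 ≈ 29.9.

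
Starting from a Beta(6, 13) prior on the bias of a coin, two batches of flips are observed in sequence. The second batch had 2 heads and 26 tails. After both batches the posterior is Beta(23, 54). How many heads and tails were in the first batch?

Because Beta–binomial updating is additive in the counts, the combined data contributed (α_post−α_prior, β_post−β_prior) successes and failures.
Total across both batches: 23−6=17 heads, 54−13=41 tails.
Subtract the second batch: 17−2=15 heads and 41−26=15 tails.

15 heads and 15 tails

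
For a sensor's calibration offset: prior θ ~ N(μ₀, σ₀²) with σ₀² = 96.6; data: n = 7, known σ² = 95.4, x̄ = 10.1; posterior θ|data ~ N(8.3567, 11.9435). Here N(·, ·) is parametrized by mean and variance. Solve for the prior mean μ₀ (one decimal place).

With known observation variance, the Normal–Normal posterior has precision τ_n = τ₀ + n/σ² and mean μ_n = (τ₀μ₀ + (n/σ²)x̄)/τ_n.
Here τ₀ = 1/96.6 = 0.010352 and τ_data = 7/95.4 = 0.073375, so τ_n = 0.083727.
Rearranging for μ₀: μ₀ = (μ_n·τ_n − τ_data·x̄)/τ₀ = (8.3567·0.083727 − 0.073375·10.1) / 0.010352 = -0.041406/0.010352 ≈ -4.0.

μ₀ = -4.0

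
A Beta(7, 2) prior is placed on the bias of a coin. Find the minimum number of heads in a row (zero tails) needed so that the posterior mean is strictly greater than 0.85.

k = 5

After k heads and 0 tails the posterior is Beta(7+k, 2), with mean (7+k)/(7+2+k).
Set (7+k)/(9+k) > 0.85 and solve: k > (0.85·9 − 7)/(1 − 0.85) = 4.333.
The smallest integer exceeding 4.333 is 5.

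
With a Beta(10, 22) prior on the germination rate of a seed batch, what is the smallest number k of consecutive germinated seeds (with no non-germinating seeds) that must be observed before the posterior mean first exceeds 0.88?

After k germinated seeds and 0 non-germinating seeds the posterior is Beta(10+k, 22), with mean (10+k)/(10+22+k).
Set (10+k)/(32+k) > 0.88 and solve: k > (0.88·32 − 10)/(1 − 0.88) = 151.333.
The smallest integer exceeding 151.333 is 152, and checking k=152: (162)/(184) = 0.8804 > 0.88.

k = 152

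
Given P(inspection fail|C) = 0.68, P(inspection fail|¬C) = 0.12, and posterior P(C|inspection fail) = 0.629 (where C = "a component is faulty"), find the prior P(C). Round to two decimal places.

In odds form, posterior odds = prior odds × likelihood ratio, so prior odds = posterior odds ÷ LR.
Posterior odds = 0.629/(1−0.629) = 1.6954. LR = 0.68/0.12 = 5.6667.
Prior odds = 1.6954/5.6667 = 0.2992, so P(C) = 0.2992/(1+0.2992) ≈ 0.23.

P(C) = 0.23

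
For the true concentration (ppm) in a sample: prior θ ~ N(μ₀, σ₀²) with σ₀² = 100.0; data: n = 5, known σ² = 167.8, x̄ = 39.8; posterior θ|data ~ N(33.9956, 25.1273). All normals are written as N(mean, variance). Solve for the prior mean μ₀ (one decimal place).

With known observation variance, the Normal–Normal posterior has precision τ_n = τ₀ + n/σ² and mean μ_n = (τ₀μ₀ + (n/σ²)x̄)/τ_n.
Here τ₀ = 1/100.0 = 0.010000 and τ_data = 5/167.8 = 0.029797, so τ_n = 0.039797.
Rearranging for μ₀: μ₀ = (μ_n·τ_n − τ_data·x̄)/τ₀ = (33.9956·0.039797 − 0.029797·39.8) / 0.010000 = 0.167002/0.010000 ≈ 16.7.

μ₀ = 16.7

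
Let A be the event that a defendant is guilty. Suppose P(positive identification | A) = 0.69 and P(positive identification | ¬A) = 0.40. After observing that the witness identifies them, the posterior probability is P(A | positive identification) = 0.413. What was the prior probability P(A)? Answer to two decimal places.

P(A) = 0.29

In odds form, posterior odds = prior odds × likelihood ratio, so prior odds = posterior odds ÷ LR.
Posterior odds = 0.413/(1−0.413) = 0.7036. LR = 0.69/0.40 = 1.7250.
Prior odds = 0.7036/1.7250 = 0.4079, so P(A) = 0.4079/(1+0.4079) ≈ 0.29.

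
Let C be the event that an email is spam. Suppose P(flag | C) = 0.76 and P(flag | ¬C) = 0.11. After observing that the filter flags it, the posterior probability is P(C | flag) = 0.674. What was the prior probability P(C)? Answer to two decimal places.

P(C) = 0.23

In odds form, posterior odds = prior odds × likelihood ratio, so prior odds = posterior odds ÷ LR.
Posterior odds = 0.674/(1−0.674) = 2.0675. LR = 0.76/0.11 = 6.9091.
Prior odds = 2.0675/6.9091 = 0.2992, so P(C) = 0.2992/(1+0.2992) ≈ 0.23.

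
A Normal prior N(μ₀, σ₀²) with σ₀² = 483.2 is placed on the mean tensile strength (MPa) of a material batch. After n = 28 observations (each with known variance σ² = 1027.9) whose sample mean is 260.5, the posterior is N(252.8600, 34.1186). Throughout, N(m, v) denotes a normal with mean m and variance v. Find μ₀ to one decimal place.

μ₀ = 152.3

The posterior mean is a precision-weighted average: μ_n = (τ₀μ₀ + τ_data·x̄)/(τ₀+τ_data), with τ₀=1/σ₀² and τ_data=n/σ².
Here τ₀ = 1/483.2 = 0.002070 and τ_data = 28/1027.9 = 0.027240, so τ_n = 0.029310.
Rearranging for μ₀: μ₀ = (μ_n·τ_n − τ_data·x̄)/τ₀ = (252.8600·0.029310 − 0.027240·260.5) / 0.002070 = 0.315307/0.002070 ≈ 152.3.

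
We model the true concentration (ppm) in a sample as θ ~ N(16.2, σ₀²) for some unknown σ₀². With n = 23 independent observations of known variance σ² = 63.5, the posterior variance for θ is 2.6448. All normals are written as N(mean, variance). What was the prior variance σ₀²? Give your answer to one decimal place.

Posterior precision equals prior precision plus data precision: 1/σ_n² = 1/σ₀² + n/σ².
So 1/σ₀² = 1/2.6448 − 23/63.5 = 0.378100 − 0.362205 = 0.015895.
Hence σ₀² = 1/0.015895 ≈ 62.9.

σ₀² = 62.9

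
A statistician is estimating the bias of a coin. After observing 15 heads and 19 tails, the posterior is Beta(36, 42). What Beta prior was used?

Under Beta–binomial conjugacy the posterior parameters are (α+s, β+f).
So α = 36 − 15 = 21 and β = 42 − 19 = 23.

Beta(21, 23)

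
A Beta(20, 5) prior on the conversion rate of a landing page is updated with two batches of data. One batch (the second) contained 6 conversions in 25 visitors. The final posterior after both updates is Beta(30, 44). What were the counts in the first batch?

Because Beta–binomial updating is additive in the counts, the combined data contributed (α_post−α_prior, β_post−β_prior) successes and failures.
Total across both batches: 30−20=10 conversions, 44−5=39 bounces.
Subtract the second batch: 10−6=4 conversions and 39−19=20 bounces.

4 conversions and 20 bounces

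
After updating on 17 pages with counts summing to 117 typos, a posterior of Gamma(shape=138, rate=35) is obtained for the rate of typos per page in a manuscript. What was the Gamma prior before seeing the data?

Gamma–Poisson conjugacy: posterior shape = α + Σxᵢ, posterior rate = β + n.
So α = 138 − 117 = 21 and β = 35 − 17 = 18.

Gamma(shape=21, rate=18)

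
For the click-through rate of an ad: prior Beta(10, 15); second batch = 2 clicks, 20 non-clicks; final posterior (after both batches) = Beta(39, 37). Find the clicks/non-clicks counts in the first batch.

Sequential conjugate updates are equivalent to a single update on the pooled data, so total successes = posterior α − prior α and total failures = posterior β − prior β.
Total across both batches: 39−10=29 clicks, 37−15=22 non-clicks.
Subtract the second batch: 29−2=27 clicks and 22−20=2 non-clicks.

27 clicks and 2 non-clicks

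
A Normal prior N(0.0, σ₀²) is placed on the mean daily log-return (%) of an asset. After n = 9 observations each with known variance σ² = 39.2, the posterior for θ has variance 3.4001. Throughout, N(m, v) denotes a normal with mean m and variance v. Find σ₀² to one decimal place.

Posterior precision equals prior precision plus data precision: 1/σ_n² = 1/σ₀² + n/σ².
So 1/σ₀² = 1/3.4001 − 9/39.2 = 0.294109 − 0.229592 = 0.064517.
Hence σ₀² = 1/0.064517 ≈ 15.5.

σ₀² = 15.5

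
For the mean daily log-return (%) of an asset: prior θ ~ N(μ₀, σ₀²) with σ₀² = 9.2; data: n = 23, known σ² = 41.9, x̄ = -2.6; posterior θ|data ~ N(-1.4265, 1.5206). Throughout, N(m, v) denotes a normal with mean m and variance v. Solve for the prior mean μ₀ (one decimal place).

μ₀ = 4.5

The posterior mean is a precision-weighted average: μ_n = (τ₀μ₀ + τ_data·x̄)/(τ₀+τ_data), with τ₀=1/σ₀² and τ_data=n/σ².
Here τ₀ = 1/9.2 = 0.108696 and τ_data = 23/41.9 = 0.548926, so τ_n = 0.657622.
Rearranging for μ₀: μ₀ = (μ_n·τ_n − τ_data·x̄)/τ₀ = (-1.4265·0.657622 − 0.548926·-2.6) / 0.108696 = 0.489110/0.108696 ≈ 4.5.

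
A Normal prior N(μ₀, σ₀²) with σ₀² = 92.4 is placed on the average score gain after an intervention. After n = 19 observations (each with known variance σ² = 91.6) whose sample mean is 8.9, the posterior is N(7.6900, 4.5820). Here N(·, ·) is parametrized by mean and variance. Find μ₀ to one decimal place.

With known observation variance, the Normal–Normal posterior has precision τ_n = τ₀ + n/σ² and mean μ_n = (τ₀μ₀ + (n/σ²)x̄)/τ_n.
Here τ₀ = 1/92.4 = 0.010823 and τ_data = 19/91.6 = 0.207424, so τ_n = 0.218247.
Rearranging for μ₀: μ₀ = (μ_n·τ_n − τ_data·x̄)/τ₀ = (7.6900·0.218247 − 0.207424·8.9) / 0.010823 = -0.167754/0.010823 ≈ -15.5.

μ₀ = -15.5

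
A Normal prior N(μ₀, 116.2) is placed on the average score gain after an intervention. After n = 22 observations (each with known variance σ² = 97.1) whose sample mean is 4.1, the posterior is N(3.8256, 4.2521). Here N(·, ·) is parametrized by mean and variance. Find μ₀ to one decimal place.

The posterior mean is a precision-weighted average: μ_n = (τ₀μ₀ + τ_data·x̄)/(τ₀+τ_data), with τ₀=1/σ₀² and τ_data=n/σ².
Here τ₀ = 1/116.2 = 0.008606 and τ_data = 22/97.1 = 0.226571, so τ_n = 0.235177.
Rearranging for μ₀: μ₀ = (μ_n·τ_n − τ_data·x̄)/τ₀ = (3.8256·0.235177 − 0.226571·4.1) / 0.008606 = -0.029248/0.008606 ≈ -3.4.

μ₀ = -3.4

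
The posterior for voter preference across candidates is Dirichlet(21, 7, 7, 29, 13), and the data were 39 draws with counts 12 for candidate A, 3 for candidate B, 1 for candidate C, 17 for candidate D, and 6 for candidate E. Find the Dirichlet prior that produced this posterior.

Dirichlet(9, 4, 6, 12, 7)

For a Dirichlet(α) prior with multinomial counts c, the posterior is Dirichlet(α + c) componentwise.
Subtract each count from the matching posterior parameter: 21−12=9, 7−3=4, 7−1=6, 29−17=12, 13−6=7.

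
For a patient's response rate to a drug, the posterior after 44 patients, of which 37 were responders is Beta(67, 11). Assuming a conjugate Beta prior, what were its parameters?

Beta is conjugate to the binomial likelihood: posterior = Beta(α+s, β+f).
Subtract the data counts: 67−37=30, 11−7=4.

Beta(30, 4)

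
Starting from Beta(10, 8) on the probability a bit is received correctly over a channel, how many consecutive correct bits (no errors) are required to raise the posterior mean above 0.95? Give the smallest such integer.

After k correct bits and 0 errors the posterior is Beta(10+k, 8), with mean (10+k)/(10+8+k).
Set (10+k)/(18+k) > 0.95 and solve: k > (0.95·18 − 10)/(1 − 0.95) = 142.000.
The smallest integer exceeding 142.000 is 143.

k = 143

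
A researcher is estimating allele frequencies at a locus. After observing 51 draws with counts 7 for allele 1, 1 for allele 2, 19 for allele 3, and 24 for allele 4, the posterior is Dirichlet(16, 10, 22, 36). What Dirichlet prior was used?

Dirichlet(9, 9, 3, 12)

For a Dirichlet(α) prior with multinomial counts c, the posterior is Dirichlet(α + c) componentwise.
Subtract each count from the matching posterior parameter: 16−7=9, 10−1=9, 22−19=3, 36−24=12.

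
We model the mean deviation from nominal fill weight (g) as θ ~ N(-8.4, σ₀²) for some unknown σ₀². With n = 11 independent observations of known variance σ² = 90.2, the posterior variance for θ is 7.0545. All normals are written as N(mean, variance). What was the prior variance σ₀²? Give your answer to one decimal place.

σ₀² = 50.5

Posterior precision equals prior precision plus data precision: 1/σ_n² = 1/σ₀² + n/σ².
So 1/σ₀² = 1/7.0545 − 11/90.2 = 0.141753 − 0.121951 = 0.019802.
Hence σ₀² = 1/0.019802 ≈ 50.5.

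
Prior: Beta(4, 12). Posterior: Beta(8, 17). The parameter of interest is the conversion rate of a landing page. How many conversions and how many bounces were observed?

4 conversions and 5 bounces

A Beta(a, b) prior with s successes and f failures in binomial data gives a Beta(a+s, b+f) posterior.
Match parameters: s=8−4=4, f=17−12=5.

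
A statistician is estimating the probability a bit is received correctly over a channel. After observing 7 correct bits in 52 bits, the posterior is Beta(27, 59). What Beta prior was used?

Beta(20, 14)

Beta is conjugate to the binomial likelihood: posterior = Beta(a+s, b+f).
Subtract the data counts: 27−7=20, 59−45=14.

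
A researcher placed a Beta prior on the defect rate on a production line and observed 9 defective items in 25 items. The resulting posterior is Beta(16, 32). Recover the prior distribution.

Beta(7, 16)

A Beta(a, b) prior with s successes and f failures in binomial data gives a Beta(a+s, b+f) posterior.
So a = 16 − 9 = 7 and b = 32 − 16 = 16.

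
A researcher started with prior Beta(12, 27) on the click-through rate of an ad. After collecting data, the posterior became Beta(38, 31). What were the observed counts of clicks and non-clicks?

26 clicks and 4 non-clicks

Under Beta–binomial conjugacy the posterior parameters are (a+s, b+f).
So s = 38 − 12 = 26 and f = 31 − 27 = 4.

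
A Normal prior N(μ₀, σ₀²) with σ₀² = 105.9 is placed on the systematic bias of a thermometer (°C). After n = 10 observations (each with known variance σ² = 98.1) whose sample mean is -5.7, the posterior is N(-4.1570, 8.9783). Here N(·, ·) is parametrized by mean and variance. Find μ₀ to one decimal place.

With known observation variance, the Normal–Normal posterior has precision τ_n = τ₀ + n/σ² and mean μ_n = (τ₀μ₀ + (n/σ²)x̄)/τ_n.
Here τ₀ = 1/105.9 = 0.009443 and τ_data = 10/98.1 = 0.101937, so τ_n = 0.111380.
Rearranging for μ₀: μ₀ = (μ_n·τ_n − τ_data·x̄)/τ₀ = (-4.1570·0.111380 − 0.101937·-5.7) / 0.009443 = 0.118034/0.009443 ≈ 12.5.

μ₀ = 12.5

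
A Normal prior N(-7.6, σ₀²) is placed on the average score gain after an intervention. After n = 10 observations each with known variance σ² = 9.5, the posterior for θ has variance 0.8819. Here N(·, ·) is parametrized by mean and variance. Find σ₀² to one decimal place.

Posterior precision equals prior precision plus data precision: 1/σ_n² = 1/σ₀² + n/σ².
So 1/σ₀² = 1/0.8819 − 10/9.5 = 1.133915 − 1.052632 = 0.081283.
Hence σ₀² = 1/0.081283 ≈ 12.3.

σ₀² = 12.3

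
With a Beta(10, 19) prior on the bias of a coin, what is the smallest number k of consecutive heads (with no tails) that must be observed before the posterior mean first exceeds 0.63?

k = 23

After k heads and 0 tails the posterior is Beta(10+k, 19), with mean (10+k)/(10+19+k).
Set (10+k)/(29+k) > 0.63 and solve: k > (0.63·29 − 10)/(1 − 0.63) = 22.351.
The smallest integer exceeding 22.351 is 23, and checking k=23: (33)/(52) = 0.6346 > 0.63.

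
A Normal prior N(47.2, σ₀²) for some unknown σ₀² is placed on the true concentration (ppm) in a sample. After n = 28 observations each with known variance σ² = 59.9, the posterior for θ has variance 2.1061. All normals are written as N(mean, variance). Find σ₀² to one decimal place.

Posterior precision equals prior precision plus data precision: 1/σ_n² = 1/σ₀² + n/σ².
So 1/σ₀² = 1/2.1061 − 28/59.9 = 0.474811 − 0.467446 = 0.007365.
Hence σ₀² = 1/0.007365 ≈ 135.8.

σ₀² = 135.8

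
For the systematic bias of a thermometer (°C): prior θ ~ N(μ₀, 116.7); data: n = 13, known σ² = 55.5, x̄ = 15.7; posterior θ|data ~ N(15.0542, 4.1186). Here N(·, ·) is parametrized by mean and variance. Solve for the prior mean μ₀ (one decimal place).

With known observation variance, the Normal–Normal posterior has precision τ_n = τ₀ + n/σ² and mean μ_n = (τ₀μ₀ + (n/σ²)x̄)/τ_n.
Here τ₀ = 1/116.7 = 0.008569 and τ_data = 13/55.5 = 0.234234, so τ_n = 0.242803.
Rearranging for μ₀: μ₀ = (μ_n·τ_n − τ_data·x̄)/τ₀ = (15.0542·0.242803 − 0.234234·15.7) / 0.008569 = -0.022269/0.008569 ≈ -2.6.

μ₀ = -2.6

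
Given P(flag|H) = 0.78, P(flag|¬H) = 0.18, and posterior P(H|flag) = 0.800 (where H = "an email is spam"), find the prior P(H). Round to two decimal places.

Bayes' rule in odds form gives O(H|E) = O(H)·[P(E|H)/P(E|¬H)], hence O(H) = O(H|E)/LR.
Posterior odds = 0.800/(1−0.800) = 4.0000. LR = 0.78/0.18 = 4.3333.
Prior odds = 4.0000/4.3333 = 0.9231, so P(H) = 0.9231/(1+0.9231) ≈ 0.48.

P(H) = 0.48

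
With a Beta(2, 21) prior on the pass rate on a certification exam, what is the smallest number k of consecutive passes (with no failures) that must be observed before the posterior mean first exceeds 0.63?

k = 34

After k passes and 0 failures the posterior is Beta(2+k, 21), with mean (2+k)/(2+21+k).
Set (2+k)/(23+k) > 0.63 and solve: k > (0.63·23 − 2)/(1 − 0.63) = 33.757.
The smallest integer exceeding 33.757 is 34, and checking k=34: (36)/(57) = 0.6316 > 0.63.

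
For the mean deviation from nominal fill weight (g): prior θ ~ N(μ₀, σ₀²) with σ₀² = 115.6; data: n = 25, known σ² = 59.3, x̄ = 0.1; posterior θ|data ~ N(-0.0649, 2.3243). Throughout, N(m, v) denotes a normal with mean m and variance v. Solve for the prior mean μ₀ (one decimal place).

μ₀ = -8.1

With known observation variance, the Normal–Normal posterior has precision τ_n = τ₀ + n/σ² and mean μ_n = (τ₀μ₀ + (n/σ²)x̄)/τ_n.
Here τ₀ = 1/115.6 = 0.008651 and τ_data = 25/59.3 = 0.421585, so τ_n = 0.430236.
Rearranging for μ₀: μ₀ = (μ_n·τ_n − τ_data·x̄)/τ₀ = (-0.0649·0.430236 − 0.421585·0.1) / 0.008651 = -0.070081/0.008651 ≈ -8.1.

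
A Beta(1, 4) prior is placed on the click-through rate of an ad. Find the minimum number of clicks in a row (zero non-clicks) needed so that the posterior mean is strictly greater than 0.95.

After k clicks and 0 non-clicks the posterior is Beta(1+k, 4), with mean (1+k)/(1+4+k).
Set (1+k)/(5+k) > 0.95 and solve: k > (0.95·5 − 1)/(1 − 0.95) = 75.000.
The smallest integer exceeding 75.000 is 76.

k = 76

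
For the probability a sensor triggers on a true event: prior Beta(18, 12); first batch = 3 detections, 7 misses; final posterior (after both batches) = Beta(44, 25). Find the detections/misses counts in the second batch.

Because Beta–binomial updating is additive in the counts, the combined data contributed (α_post−α_prior, β_post−β_prior) successes and failures.
Total across both batches: 44−18=26 detections, 25−12=13 misses.
Subtract the first batch: 26−3=23 detections and 13−7=6 misses.

23 detections and 6 misses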